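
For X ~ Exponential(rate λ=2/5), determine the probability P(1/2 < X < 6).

P(1/2 < X < 6) = ∫_{1/2}^{6} f(x) dx
where f(x) = \frac{2 e^{- \frac{2 x}{5}}}{5}
= - \frac{1 - e^{\frac{11}{5}}}{e^{\frac{12}{5}}}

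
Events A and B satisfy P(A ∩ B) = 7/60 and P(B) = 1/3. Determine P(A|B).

P(A|B) = P(A ∩ B) / P(B)
= (7/60) / (1/3)
= 7/20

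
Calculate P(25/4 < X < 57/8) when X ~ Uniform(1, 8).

P(25/4 < X < 57/8) = ∫_{25/4}^{57/8} f(x) dx
where f(x) = \frac{1}{7}
= \frac{1}{8}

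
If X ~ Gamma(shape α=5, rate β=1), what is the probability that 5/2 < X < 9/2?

P(5/2 < X < 9/2) = ∫_{5/2}^{9/2} f(x) dx
where f(x) = \frac{x^{4} e^{- x}}{24}
= \frac{-18393 + 4169 e^{2}}{384 e^{\frac{9}{2}}}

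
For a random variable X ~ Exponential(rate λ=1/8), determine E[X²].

Using the identity E[X²] = Var(X) + (E[X])²:
E[X] = 8
Var(X) = 64
E[X²] = 64 + (8)²
= 128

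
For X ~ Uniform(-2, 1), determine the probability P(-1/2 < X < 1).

P(-1/2 < X < 1) = ∫_{-1/2}^{1} f(x) dx
where f(x) = \frac{1}{3}
= \frac{1}{2}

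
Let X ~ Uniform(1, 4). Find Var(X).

For X ~ Uniform(1, 4):
Var(X) = \frac{3}{4}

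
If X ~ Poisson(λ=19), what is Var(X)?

For X ~ Poisson(λ=19):
Var(X) = 19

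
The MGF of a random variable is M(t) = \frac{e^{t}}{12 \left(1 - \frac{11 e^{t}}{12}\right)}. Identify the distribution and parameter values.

The MGF M(t) = \frac{e^{t}}{12 \left(1 - \frac{11 e^{t}}{12}\right)} is the standard form for the Geometric distribution.
Comparing with the known MGF formula identifies: Geometric(p=1/12), X = trial number of first success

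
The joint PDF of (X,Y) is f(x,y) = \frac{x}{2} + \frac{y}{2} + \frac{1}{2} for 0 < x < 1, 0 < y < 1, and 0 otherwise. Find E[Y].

E[Y] = ∫_0^1 ∫_0^1 y × f(x,y) dx dy
= \frac{13}{24}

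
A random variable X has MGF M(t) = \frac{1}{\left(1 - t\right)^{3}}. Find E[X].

To find E[X], compute M^(1)(0):
M^(1)(t) = \frac{3}{\left(1 - t\right)^{4}}
M^(1)(0) = 3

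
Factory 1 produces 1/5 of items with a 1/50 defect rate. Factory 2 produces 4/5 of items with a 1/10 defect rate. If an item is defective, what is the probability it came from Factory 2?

Using Bayes' theorem:
P(F1) = 1/5, P(D|F1) = 1/50
P(F2) = 4/5, P(D|F2) = 1/10
P(D) = P(D|F1)P(F1) + P(D|F2)P(F2)
     = \frac{21}{250}
P(F2|D) = P(D|F2)P(F2) / P(D)
= \frac{20}{21}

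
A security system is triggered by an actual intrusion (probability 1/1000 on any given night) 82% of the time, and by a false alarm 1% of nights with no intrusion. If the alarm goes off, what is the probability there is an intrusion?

Let D = the rare event, + = positive/flagged.
P(D) = 1/1000
P(+|D) = 82/100 = 41/50
P(+|D') = 1/100
P(+) = P(+|D)P(D) + P(+|D')P(D')
     = \frac{41}{50} × \frac{1}{1000} + \frac{1}{100} × \frac{999}{1000}
     = \frac{1081}{100000}
P(D|+) = P(+|D)P(D)/P(+) = \frac{82}{1081}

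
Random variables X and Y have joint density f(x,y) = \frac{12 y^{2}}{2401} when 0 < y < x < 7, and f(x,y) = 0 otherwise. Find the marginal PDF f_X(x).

f_X(x) = ∫_0^x \frac{12 y^{2}}{2401} dy = \frac{4 x^{3}}{2401}
for 0 < x < 7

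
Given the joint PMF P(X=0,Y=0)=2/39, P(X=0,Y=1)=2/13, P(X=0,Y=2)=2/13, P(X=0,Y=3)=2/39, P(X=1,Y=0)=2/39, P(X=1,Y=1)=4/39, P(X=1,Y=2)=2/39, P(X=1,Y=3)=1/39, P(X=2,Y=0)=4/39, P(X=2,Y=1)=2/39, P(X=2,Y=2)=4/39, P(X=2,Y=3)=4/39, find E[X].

First find marginal of X:
P(X=0) = 16/39
P(X=1) = 3/13
P(X=2) = 14/39
E[X] = 0 × 16/39 + 1 × 3/13 + 2 × 14/39 = 37/39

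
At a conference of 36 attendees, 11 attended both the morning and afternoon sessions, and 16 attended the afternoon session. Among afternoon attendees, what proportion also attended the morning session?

P(A ∩ B) = 11/36
P(B) = 16/36 = 4/9
P(A|B) = P(A ∩ B) / P(B) = (11/36) / (4/9) = 11/16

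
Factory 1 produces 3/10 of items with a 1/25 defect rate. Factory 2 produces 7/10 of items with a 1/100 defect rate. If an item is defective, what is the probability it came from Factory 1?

Using Bayes' theorem:
P(F1) = 3/10, P(D|F1) = 1/25
P(F2) = 7/10, P(D|F2) = 1/100
P(D) = P(D|F1)P(F1) + P(D|F2)P(F2)
     = \frac{19}{1000}
P(F1|D) = P(D|F1)P(F1) / P(D)
= \frac{12}{19}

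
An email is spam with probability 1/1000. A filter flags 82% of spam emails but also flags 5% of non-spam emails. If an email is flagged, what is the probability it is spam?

Let D = the rare event, + = positive/flagged.
P(D) = 1/1000
P(+|D) = 82/100 = 41/50
P(+|D') = 5/100 = 1/20
P(+) = P(+|D)P(D) + P(+|D')P(D')
     = \frac{41}{50} × \frac{1}{1000} + \frac{1}{20} × \frac{999}{1000}
     = \frac{5077}{100000}
P(D|+) = P(+|D)P(D)/P(+) = \frac{82}{5077}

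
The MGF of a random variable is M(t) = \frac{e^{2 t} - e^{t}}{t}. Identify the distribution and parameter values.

The MGF M(t) = \frac{e^{2 t} - e^{t}}{t} is the standard form for the Uniform distribution.
Comparing with the known MGF formula identifies: Uniform(1, 2)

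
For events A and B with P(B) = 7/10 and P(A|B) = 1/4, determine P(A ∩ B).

By definition, P(A|B) = P(A ∩ B) / P(B)
So P(A ∩ B) = P(A|B) × P(B)
= 1/4 × 7/10
= 7/40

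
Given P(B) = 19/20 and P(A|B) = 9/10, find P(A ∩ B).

By definition, P(A|B) = P(A ∩ B) / P(B)
So P(A ∩ B) = P(A|B) × P(B)
= 9/10 × 19/20
= 171/200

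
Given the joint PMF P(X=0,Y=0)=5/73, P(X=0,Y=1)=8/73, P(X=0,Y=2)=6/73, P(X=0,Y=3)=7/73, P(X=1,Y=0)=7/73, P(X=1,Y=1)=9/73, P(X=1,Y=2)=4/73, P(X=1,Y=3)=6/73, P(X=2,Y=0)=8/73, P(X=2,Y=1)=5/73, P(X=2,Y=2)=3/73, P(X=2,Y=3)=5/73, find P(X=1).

P(X=1) = P(X=1,Y=0) + P(X=1,Y=1) + P(X=1,Y=2) + P(X=1,Y=3)
= 7/73 + 9/73 + 4/73 + 6/73
= 26/73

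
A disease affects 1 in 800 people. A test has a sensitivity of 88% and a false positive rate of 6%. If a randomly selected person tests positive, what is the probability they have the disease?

Let D = the rare event, + = positive/flagged.
P(D) = 1/800
P(+|D) = 88/100 = 22/25
P(+|D') = 6/100 = 3/50
P(+) = P(+|D)P(D) + P(+|D')P(D')
     = \frac{22}{25} × \frac{1}{800} + \frac{3}{50} × \frac{799}{800}
     = \frac{2441}{40000}
P(D|+) = P(+|D)P(D)/P(+) = \frac{44}{2441}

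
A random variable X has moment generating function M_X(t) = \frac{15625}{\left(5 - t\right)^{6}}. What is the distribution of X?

The MGF M(t) = \frac{15625}{\left(5 - t\right)^{6}} is the standard form for the Gamma distribution.
Comparing with the known MGF formula identifies: Gamma(shape α=6, rate β=5)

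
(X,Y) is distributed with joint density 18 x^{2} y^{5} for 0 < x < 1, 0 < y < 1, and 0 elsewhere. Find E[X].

E[X] = ∫_0^1 ∫_0^1 x × f(x,y) dy dx
= ∫_0^1 ∫_0^1 x × (18 x^{2} y^{5}) dy dx
= \frac{3}{4}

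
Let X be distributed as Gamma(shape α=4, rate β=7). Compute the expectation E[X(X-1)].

E[X(X-1)] = E[X² - X] = E[X²] - E[X]
E[X] = \frac{4}{7}
E[X²] = Var(X) + (E[X])² = \frac{4}{49} + (\frac{4}{7})² = \frac{20}{49}
E[X(X-1)] = \frac{20}{49} - \frac{4}{7} = - \frac{8}{49}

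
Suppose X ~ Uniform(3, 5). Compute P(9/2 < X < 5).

P(9/2 < X < 5) = ∫_{9/2}^{5} f(x) dx
where f(x) = \frac{1}{2}
= \frac{1}{4}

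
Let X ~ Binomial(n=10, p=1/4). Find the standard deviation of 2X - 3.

For X ~ Binomial(n=10, p=1/4):
Var(X) = \frac{15}{8}
SD(X) = √(Var(X)) = √(\frac{15}{8}) = \frac{\sqrt{30}}{4}
SD(2X - 3) = |2| × SD(X) = 2 × \frac{\sqrt{30}}{4} = \frac{\sqrt{30}}{2}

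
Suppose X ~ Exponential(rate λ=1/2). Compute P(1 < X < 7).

P(1 < X < 7) = ∫_{1}^{7} f(x) dx
where f(x) = \frac{e^{- \frac{x}{2}}}{2}
= - \frac{1 - e^{3}}{e^{\frac{7}{2}}}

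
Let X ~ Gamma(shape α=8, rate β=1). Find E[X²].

Using the identity E[X²] = Var(X) + (E[X])²:
E[X] = 8
Var(X) = 8
E[X²] = 8 + (8)²
= 72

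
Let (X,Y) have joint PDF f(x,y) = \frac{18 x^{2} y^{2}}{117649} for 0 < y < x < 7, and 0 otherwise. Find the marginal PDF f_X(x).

f_X(x) = ∫_0^x \frac{18 x^{2} y^{2}}{117649} dy = \frac{6 x^{5}}{117649}
for 0 < x < 7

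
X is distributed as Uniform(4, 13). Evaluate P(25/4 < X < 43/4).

P(25/4 < X < 43/4) = ∫_{25/4}^{43/4} f(x) dx
where f(x) = \frac{1}{9}
= \frac{1}{2}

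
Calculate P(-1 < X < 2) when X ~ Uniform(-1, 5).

P(-1 < X < 2) = ∫_{-1}^{2} f(x) dx
where f(x) = \frac{1}{6}
= \frac{1}{2}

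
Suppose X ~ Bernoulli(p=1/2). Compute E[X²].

Using the identity E[X²] = Var(X) + (E[X])²:
E[X] = \frac{1}{2}
Var(X) = \frac{1}{4}
E[X²] = \frac{1}{4} + (\frac{1}{2})²
= \frac{1}{2}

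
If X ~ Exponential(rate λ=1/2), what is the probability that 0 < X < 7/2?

P(0 < X < 7/2) = ∫_{0}^{7/2} f(x) dx
where f(x) = \frac{e^{- \frac{x}{2}}}{2}
= 1 - e^{- \frac{7}{4}}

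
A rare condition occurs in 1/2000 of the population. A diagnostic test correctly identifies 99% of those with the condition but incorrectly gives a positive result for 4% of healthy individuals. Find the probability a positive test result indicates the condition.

Let D = the rare event, + = positive/flagged.
P(D) = 1/2000
P(+|D) = 99/100
P(+|D') = 4/100 = 1/25
P(+) = P(+|D)P(D) + P(+|D')P(D')
     = \frac{99}{100} × \frac{1}{2000} + \frac{1}{25} × \frac{1999}{2000}
     = \frac{1619}{40000}
P(D|+) = P(+|D)P(D)/P(+) = \frac{99}{8095}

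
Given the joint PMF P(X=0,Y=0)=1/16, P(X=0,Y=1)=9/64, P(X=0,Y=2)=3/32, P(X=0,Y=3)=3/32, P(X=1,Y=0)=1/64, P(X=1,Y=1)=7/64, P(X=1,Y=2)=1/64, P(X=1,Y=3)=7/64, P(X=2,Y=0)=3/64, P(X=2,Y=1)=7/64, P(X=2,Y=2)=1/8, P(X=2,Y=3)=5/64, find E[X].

First find marginal of X:
P(X=0) = 25/64
P(X=1) = 1/4
P(X=2) = 23/64
E[X] = 0 × 25/64 + 1 × 1/4 + 2 × 23/64 = 31/32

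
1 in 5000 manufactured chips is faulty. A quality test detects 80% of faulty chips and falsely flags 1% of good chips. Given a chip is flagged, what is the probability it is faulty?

Let D = the rare event, + = positive/flagged.
P(D) = 1/5000
P(+|D) = 80/100 = 4/5
P(+|D') = 1/100
P(+) = P(+|D)P(D) + P(+|D')P(D')
     = \frac{4}{5} × \frac{1}{5000} + \frac{1}{100} × \frac{4999}{5000}
     = \frac{5079}{500000}
P(D|+) = P(+|D)P(D)/P(+) = \frac{80}{5079}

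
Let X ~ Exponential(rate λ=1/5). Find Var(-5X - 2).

For X ~ Exponential(rate λ=1/5):
Var(X) = 25
Var(-5X - 2) = (-5)² × Var(X) = 25 × 25 = 625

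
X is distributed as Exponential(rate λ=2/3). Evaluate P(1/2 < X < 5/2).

P(1/2 < X < 5/2) = ∫_{1/2}^{5/2} f(x) dx
where f(x) = \frac{2 e^{- \frac{2 x}{3}}}{3}
= - \frac{1 - e^{\frac{4}{3}}}{e^{\frac{5}{3}}}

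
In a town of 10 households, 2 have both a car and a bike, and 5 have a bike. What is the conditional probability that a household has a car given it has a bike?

P(A ∩ B) = 2/10 = 1/5
P(B) = 5/10 = 1/2
P(A|B) = P(A ∩ B) / P(B) = (1/5) / (1/2) = 2/5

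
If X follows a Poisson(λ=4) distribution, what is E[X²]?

Using the identity E[X²] = Var(X) + (E[X])²:
E[X] = 4
Var(X) = 4
E[X²] = 4 + (4)²
= 20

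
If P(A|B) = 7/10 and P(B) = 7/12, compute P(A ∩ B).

By definition, P(A|B) = P(A ∩ B) / P(B)
So P(A ∩ B) = P(A|B) × P(B)
= 7/10 × 7/12
= 49/120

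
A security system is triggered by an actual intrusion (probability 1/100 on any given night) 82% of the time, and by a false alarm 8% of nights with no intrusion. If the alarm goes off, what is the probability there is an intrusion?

Let D = the rare event, + = positive/flagged.
P(D) = 1/100
P(+|D) = 82/100 = 41/50
P(+|D') = 8/100 = 2/25
P(+) = P(+|D)P(D) + P(+|D')P(D')
     = \frac{41}{50} × \frac{1}{100} + \frac{2}{25} × \frac{99}{100}
     = \frac{437}{5000}
P(D|+) = P(+|D)P(D)/P(+) = \frac{41}{437}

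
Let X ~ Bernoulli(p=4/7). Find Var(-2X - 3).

For X ~ Bernoulli(p=4/7):
Var(X) = \frac{12}{49}
Var(-2X - 3) = (-2)² × Var(X) = 4 × \frac{12}{49} = \frac{48}{49}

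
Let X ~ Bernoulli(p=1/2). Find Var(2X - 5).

For X ~ Bernoulli(p=1/2):
Var(X) = \frac{1}{4}
Var(2X - 5) = (2)² × Var(X) = 4 × \frac{1}{4} = 1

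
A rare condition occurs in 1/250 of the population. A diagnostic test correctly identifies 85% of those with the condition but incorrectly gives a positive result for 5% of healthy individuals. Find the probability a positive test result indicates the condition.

Let D = the rare event, + = positive/flagged.
P(D) = 1/250
P(+|D) = 85/100 = 17/20
P(+|D') = 5/100 = 1/20
P(+) = P(+|D)P(D) + P(+|D')P(D')
     = \frac{17}{20} × \frac{1}{250} + \frac{1}{20} × \frac{249}{250}
     = \frac{133}{2500}
P(D|+) = P(+|D)P(D)/P(+) = \frac{17}{266}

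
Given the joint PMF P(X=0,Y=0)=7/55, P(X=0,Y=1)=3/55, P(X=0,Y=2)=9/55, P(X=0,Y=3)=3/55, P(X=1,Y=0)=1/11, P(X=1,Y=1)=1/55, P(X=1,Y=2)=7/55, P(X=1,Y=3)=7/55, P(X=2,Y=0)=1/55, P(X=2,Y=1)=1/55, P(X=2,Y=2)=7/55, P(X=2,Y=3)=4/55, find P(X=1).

P(X=1) = P(X=1,Y=0) + P(X=1,Y=1) + P(X=1,Y=2) + P(X=1,Y=3)
= 1/11 + 1/55 + 7/55 + 7/55
= 4/11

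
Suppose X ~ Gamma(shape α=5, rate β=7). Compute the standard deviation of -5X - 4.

For X ~ Gamma(shape α=5, rate β=7):
Var(X) = \frac{5}{49}
SD(X) = √(Var(X)) = √(\frac{5}{49}) = \frac{\sqrt{5}}{7}
SD(-5X - 4) = |-5| × SD(X) = 5 × \frac{\sqrt{5}}{7} = \frac{5 \sqrt{5}}{7}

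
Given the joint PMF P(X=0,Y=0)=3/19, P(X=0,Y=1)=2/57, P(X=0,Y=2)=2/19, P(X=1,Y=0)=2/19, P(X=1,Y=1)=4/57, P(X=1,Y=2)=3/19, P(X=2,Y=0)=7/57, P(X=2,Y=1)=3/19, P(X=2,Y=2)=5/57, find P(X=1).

P(X=1) = P(X=1,Y=0) + P(X=1,Y=1) + P(X=1,Y=2)
= 2/19 + 4/57 + 3/19
= 1/3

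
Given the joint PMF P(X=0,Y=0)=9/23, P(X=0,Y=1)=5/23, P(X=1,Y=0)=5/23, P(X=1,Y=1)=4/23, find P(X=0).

P(X=0) = P(X=0,Y=0) + P(X=0,Y=1)
= 9/23 + 5/23
= 14/23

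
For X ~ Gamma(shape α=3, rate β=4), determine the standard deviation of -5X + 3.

For X ~ Gamma(shape α=3, rate β=4):
Var(X) = \frac{3}{16}
SD(X) = √(Var(X)) = √(\frac{3}{16}) = \frac{\sqrt{3}}{4}
SD(-5X + 3) = |-5| × SD(X) = 5 × \frac{\sqrt{3}}{4} = \frac{5 \sqrt{3}}{4}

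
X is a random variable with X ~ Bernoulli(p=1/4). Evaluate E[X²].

Using the identity E[X²] = Var(X) + (E[X])²:
E[X] = \frac{1}{4}
Var(X) = \frac{3}{16}
E[X²] = \frac{3}{16} + (\frac{1}{4})²
= \frac{1}{4}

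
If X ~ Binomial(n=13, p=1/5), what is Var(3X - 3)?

For X ~ Binomial(n=13, p=1/5):
Var(X) = \frac{52}{25}
Var(3X - 3) = (3)² × Var(X) = 9 × \frac{52}{25} = \frac{468}{25}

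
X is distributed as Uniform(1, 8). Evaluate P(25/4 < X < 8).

P(25/4 < X < 8) = ∫_{25/4}^{8} f(x) dx
where f(x) = \frac{1}{7}
= \frac{1}{4}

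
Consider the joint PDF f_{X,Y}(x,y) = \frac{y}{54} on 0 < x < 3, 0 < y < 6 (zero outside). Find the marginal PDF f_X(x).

f_X(x) = ∫_0^6 f(x,y) dy
= ∫_0^6 \frac{y}{54} dy
= \frac{1}{3} for 0 < x < 3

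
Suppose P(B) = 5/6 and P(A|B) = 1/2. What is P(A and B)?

By definition, P(A|B) = P(A ∩ B) / P(B)
So P(A ∩ B) = P(A|B) × P(B)
= 1/2 × 5/6
= 5/12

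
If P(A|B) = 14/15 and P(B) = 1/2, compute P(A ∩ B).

By definition, P(A|B) = P(A ∩ B) / P(B)
So P(A ∩ B) = P(A|B) × P(B)
= 14/15 × 1/2
= 7/15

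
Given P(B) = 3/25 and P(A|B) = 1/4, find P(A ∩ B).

By definition, P(A|B) = P(A ∩ B) / P(B)
So P(A ∩ B) = P(A|B) × P(B)
= 1/4 × 3/25
= 3/100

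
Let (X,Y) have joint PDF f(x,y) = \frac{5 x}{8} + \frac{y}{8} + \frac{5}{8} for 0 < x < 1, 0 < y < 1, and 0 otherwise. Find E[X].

E[X] = ∫_0^1 ∫_0^1 x × f(x,y) dy dx
= ∫_0^1 ∫_0^1 x × (\frac{5 x}{8} + \frac{y}{8} + \frac{5}{8}) dy dx
= \frac{53}{96}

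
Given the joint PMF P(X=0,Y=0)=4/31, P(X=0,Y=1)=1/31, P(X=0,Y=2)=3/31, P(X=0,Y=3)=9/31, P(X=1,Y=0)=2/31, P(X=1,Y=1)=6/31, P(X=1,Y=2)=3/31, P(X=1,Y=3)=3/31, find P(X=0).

P(X=0) = P(X=0,Y=0) + P(X=0,Y=1) + P(X=0,Y=2) + P(X=0,Y=3)
= 4/31 + 1/31 + 3/31 + 9/31
= 17/31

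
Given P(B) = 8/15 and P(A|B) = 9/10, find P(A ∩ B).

By definition, P(A|B) = P(A ∩ B) / P(B)
So P(A ∩ B) = P(A|B) × P(B)
= 9/10 × 8/15
= 12/25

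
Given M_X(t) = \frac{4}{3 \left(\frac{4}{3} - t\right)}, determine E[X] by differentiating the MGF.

To find E[X], compute M^(1)(0):
M^(1)(t) = \frac{4}{3 \left(\frac{4}{3} - t\right)^{2}}
M^(1)(0) = \frac{3}{4}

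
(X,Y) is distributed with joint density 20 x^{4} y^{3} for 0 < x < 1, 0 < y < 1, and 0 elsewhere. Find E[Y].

E[Y] = ∫_0^1 ∫_0^1 y × f(x,y) dx dy
= \frac{4}{5}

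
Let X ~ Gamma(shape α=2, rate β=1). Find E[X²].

Using the identity E[X²] = Var(X) + (E[X])²:
E[X] = 2
Var(X) = 2
E[X²] = 2 + (2)²
= 6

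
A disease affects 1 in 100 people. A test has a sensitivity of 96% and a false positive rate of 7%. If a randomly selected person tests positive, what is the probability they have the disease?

Let D = the rare event, + = positive/flagged.
P(D) = 1/100
P(+|D) = 96/100 = 24/25
P(+|D') = 7/100
P(+) = P(+|D)P(D) + P(+|D')P(D')
     = \frac{24}{25} × \frac{1}{100} + \frac{7}{100} × \frac{99}{100}
     = \frac{789}{10000}
P(D|+) = P(+|D)P(D)/P(+) = \frac{32}{263}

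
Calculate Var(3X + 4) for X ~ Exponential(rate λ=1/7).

For X ~ Exponential(rate λ=1/7):
Var(X) = 49
Var(3X + 4) = (3)² × Var(X) = 9 × 49 = 441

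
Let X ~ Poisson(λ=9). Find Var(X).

For X ~ Poisson(λ=9):
Var(X) = 9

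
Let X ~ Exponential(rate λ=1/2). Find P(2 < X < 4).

P(2 < X < 4) = ∫_{2}^{4} f(x) dx
where f(x) = \frac{e^{- \frac{x}{2}}}{2}
= - \frac{1 - e}{e^{2}}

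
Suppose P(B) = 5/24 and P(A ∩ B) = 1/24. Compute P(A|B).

P(A|B) = P(A ∩ B) / P(B)
= (1/24) / (5/24)
= 1/5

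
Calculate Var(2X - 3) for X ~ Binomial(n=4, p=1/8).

For X ~ Binomial(n=4, p=1/8):
Var(X) = \frac{7}{16}
Var(2X - 3) = (2)² × Var(X) = 4 × \frac{7}{16} = \frac{7}{4}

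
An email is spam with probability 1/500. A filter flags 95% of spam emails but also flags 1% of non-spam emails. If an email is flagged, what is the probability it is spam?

Let D = the rare event, + = positive/flagged.
P(D) = 1/500
P(+|D) = 95/100 = 19/20
P(+|D') = 1/100
P(+) = P(+|D)P(D) + P(+|D')P(D')
     = \frac{19}{20} × \frac{1}{500} + \frac{1}{100} × \frac{499}{500}
     = \frac{297}{25000}
P(D|+) = P(+|D)P(D)/P(+) = \frac{95}{594}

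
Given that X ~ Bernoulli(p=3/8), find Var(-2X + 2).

For X ~ Bernoulli(p=3/8):
Var(X) = \frac{15}{64}
Var(-2X + 2) = (-2)² × Var(X) = 4 × \frac{15}{64} = \frac{15}{16}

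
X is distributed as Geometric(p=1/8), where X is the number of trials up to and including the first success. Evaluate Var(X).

For X ~ Geometric(p=1/8), where X is the number of trials up to and including the first success:
Var(X) = 56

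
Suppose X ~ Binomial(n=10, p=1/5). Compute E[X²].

Using the identity E[X²] = Var(X) + (E[X])²:
E[X] = 2
Var(X) = \frac{8}{5}
E[X²] = \frac{8}{5} + (2)²
= \frac{28}{5}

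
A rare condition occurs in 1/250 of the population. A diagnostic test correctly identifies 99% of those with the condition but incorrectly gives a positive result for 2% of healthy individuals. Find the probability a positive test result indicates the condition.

Let D = the rare event, + = positive/flagged.
P(D) = 1/250
P(+|D) = 99/100
P(+|D') = 2/100 = 1/50
P(+) = P(+|D)P(D) + P(+|D')P(D')
     = \frac{99}{100} × \frac{1}{250} + \frac{1}{50} × \frac{249}{250}
     = \frac{597}{25000}
P(D|+) = P(+|D)P(D)/P(+) = \frac{33}{199}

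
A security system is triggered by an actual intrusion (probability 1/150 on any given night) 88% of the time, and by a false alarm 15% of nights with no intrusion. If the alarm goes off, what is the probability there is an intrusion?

Let D = the rare event, + = positive/flagged.
P(D) = 1/150
P(+|D) = 88/100 = 22/25
P(+|D') = 15/100 = 3/20
P(+) = P(+|D)P(D) + P(+|D')P(D')
     = \frac{22}{25} × \frac{1}{150} + \frac{3}{20} × \frac{149}{150}
     = \frac{2323}{15000}
P(D|+) = P(+|D)P(D)/P(+) = \frac{88}{2323}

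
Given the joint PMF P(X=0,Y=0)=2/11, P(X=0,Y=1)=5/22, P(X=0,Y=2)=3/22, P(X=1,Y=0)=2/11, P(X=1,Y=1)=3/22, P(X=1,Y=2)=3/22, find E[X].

First find marginal of X:
P(X=0) = 6/11
P(X=1) = 5/11
E[X] = 0 × 6/11 + 1 × 5/11 = 5/11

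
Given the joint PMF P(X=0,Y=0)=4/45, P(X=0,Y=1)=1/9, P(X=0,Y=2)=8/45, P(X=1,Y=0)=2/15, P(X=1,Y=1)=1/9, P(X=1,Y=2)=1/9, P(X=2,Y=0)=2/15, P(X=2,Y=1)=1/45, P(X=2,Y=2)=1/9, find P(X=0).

P(X=0) = P(X=0,Y=0) + P(X=0,Y=1) + P(X=0,Y=2)
= 4/45 + 1/9 + 8/45
= 17/45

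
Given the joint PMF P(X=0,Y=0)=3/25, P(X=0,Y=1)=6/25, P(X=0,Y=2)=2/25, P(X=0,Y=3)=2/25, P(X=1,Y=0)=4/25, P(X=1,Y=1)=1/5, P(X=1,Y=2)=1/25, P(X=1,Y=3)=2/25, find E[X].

First find marginal of X:
P(X=0) = 13/25
P(X=1) = 12/25
E[X] = 0 × 13/25 + 1 × 12/25 = 12/25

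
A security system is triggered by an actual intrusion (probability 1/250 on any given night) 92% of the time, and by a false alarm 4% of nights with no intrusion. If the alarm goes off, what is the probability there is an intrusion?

Let D = the rare event, + = positive/flagged.
P(D) = 1/250
P(+|D) = 92/100 = 23/25
P(+|D') = 4/100 = 1/25
P(+) = P(+|D)P(D) + P(+|D')P(D')
     = \frac{23}{25} × \frac{1}{250} + \frac{1}{25} × \frac{249}{250}
     = \frac{136}{3125}
P(D|+) = P(+|D)P(D)/P(+) = \frac{23}{272}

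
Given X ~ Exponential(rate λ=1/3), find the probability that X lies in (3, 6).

P(3 < X < 6) = ∫_{3}^{6} f(x) dx
where f(x) = \frac{e^{- \frac{x}{3}}}{3}
= - \frac{1 - e}{e^{2}}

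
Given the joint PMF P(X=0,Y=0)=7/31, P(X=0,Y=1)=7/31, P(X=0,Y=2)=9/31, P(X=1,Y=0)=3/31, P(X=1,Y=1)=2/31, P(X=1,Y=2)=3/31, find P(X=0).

P(X=0) = P(X=0,Y=0) + P(X=0,Y=1) + P(X=0,Y=2)
= 7/31 + 7/31 + 9/31
= 23/31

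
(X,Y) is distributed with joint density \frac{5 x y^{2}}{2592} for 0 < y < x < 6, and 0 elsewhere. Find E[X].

f_X(x) = ∫_0^x \frac{5 x y^{2}}{2592} dy = \frac{5 x^{4}}{7776}
E[X] = ∫_0^6 x × (\frac{5 x^{4}}{7776}) dx = 5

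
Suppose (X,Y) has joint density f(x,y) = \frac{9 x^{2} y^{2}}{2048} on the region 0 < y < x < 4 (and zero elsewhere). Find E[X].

f_X(x) = ∫_0^x \frac{9 x^{2} y^{2}}{2048} dy = \frac{3 x^{5}}{2048}
E[X] = ∫_0^4 x × (\frac{3 x^{5}}{2048}) dx = \frac{24}{7}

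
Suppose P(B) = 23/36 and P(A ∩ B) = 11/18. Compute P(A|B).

P(A|B) = P(A ∩ B) / P(B)
= (11/18) / (23/36)
= 22/23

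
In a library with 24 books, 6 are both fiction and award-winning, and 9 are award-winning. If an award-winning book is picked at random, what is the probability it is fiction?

P(A ∩ B) = 6/24 = 1/4
P(B) = 9/24 = 3/8
P(A|B) = P(A ∩ B) / P(B) = (1/4) / (3/8) = 2/3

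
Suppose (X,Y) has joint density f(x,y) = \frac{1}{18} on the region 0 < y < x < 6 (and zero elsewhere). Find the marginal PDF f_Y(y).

f_Y(y) = ∫_y^6 \frac{1}{18} dx = \frac{1}{3} - \frac{y}{18}
for 0 < y < 6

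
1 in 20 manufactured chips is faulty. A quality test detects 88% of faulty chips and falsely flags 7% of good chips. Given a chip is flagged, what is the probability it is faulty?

Let D = the rare event, + = positive/flagged.
P(D) = 1/20
P(+|D) = 88/100 = 22/25
P(+|D') = 7/100
P(+) = P(+|D)P(D) + P(+|D')P(D')
     = \frac{22}{25} × \frac{1}{20} + \frac{7}{100} × \frac{19}{20}
     = \frac{221}{2000}
P(D|+) = P(+|D)P(D)/P(+) = \frac{88}{221}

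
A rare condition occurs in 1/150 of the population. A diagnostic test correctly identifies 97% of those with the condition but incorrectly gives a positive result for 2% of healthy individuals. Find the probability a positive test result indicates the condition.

Let D = the rare event, + = positive/flagged.
P(D) = 1/150
P(+|D) = 97/100
P(+|D') = 2/100 = 1/50
P(+) = P(+|D)P(D) + P(+|D')P(D')
     = \frac{97}{100} × \frac{1}{150} + \frac{1}{50} × \frac{149}{150}
     = \frac{79}{3000}
P(D|+) = P(+|D)P(D)/P(+) = \frac{97}{395}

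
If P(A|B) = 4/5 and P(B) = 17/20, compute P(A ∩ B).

By definition, P(A|B) = P(A ∩ B) / P(B)
So P(A ∩ B) = P(A|B) × P(B)
= 4/5 × 17/20
= 17/25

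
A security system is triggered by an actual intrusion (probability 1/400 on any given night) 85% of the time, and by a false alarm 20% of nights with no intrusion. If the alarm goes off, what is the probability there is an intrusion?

Let D = the rare event, + = positive/flagged.
P(D) = 1/400
P(+|D) = 85/100 = 17/20
P(+|D') = 20/100 = 1/5
P(+) = P(+|D)P(D) + P(+|D')P(D')
     = \frac{17}{20} × \frac{1}{400} + \frac{1}{5} × \frac{399}{400}
     = \frac{1613}{8000}
P(D|+) = P(+|D)P(D)/P(+) = \frac{17}{1613}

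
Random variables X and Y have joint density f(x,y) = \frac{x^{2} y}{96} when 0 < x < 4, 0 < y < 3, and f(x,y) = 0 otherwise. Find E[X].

f_X(x) = ∫_0^3 \frac{x^{2} y}{96} dy = \frac{3 x^{2}}{64}
E[X] = ∫_0^4 x × (\frac{3 x^{2}}{64}) dx = 3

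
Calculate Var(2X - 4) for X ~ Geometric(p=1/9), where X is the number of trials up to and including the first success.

For X ~ Geometric(p=1/9), where X is the number of trials up to and including the first success:
Var(X) = 72
Var(2X - 4) = (2)² × Var(X) = 4 × 72 = 288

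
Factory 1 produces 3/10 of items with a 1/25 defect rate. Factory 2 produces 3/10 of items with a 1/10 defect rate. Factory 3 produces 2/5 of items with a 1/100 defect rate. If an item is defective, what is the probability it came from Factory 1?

Using Bayes' theorem:
P(F1) = 3/10, P(D|F1) = 1/25
P(F2) = 3/10, P(D|F2) = 1/10
P(F3) = 2/5, P(D|F3) = 1/100
P(D) = P(D|F1)P(F1) + P(D|F2)P(F2) + P(D|F3)P(F3)
     = \frac{23}{500}
P(F1|D) = P(D|F1)P(F1) / P(D)
= \frac{6}{23}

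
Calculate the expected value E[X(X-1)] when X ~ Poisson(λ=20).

E[X(X-1)] = E[X² - X] = E[X²] - E[X]
E[X] = 20
E[X²] = Var(X) + (E[X])² = 20 + (20)² = 420
E[X(X-1)] = 420 - 20 = 400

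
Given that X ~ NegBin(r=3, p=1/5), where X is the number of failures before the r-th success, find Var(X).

For X ~ NegBin(r=3, p=1/5), where X is the number of failures before the r-th success:
Var(X) = 60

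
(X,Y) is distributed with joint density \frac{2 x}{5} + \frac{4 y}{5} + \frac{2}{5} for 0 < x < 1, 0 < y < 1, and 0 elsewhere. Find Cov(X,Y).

E[XY] = ∫∫ xy × f(x,y) dx dy = \frac{3}{10}
E[X] = \frac{8}{15}
E[Y] = \frac{17}{30}
Cov(X,Y) = E[XY] - E[X]E[Y] = - \frac{1}{450}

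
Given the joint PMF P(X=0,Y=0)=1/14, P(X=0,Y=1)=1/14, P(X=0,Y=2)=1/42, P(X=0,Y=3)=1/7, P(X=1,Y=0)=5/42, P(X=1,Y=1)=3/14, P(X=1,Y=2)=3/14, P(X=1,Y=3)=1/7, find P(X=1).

P(X=1) = P(X=1,Y=0) + P(X=1,Y=1) + P(X=1,Y=2) + P(X=1,Y=3)
= 5/42 + 3/14 + 3/14 + 1/7
= 29/42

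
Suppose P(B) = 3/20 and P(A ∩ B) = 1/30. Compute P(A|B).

P(A|B) = P(A ∩ B) / P(B)
= (1/30) / (3/20)
= 2/9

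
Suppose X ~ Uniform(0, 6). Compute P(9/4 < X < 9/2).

P(9/4 < X < 9/2) = ∫_{9/4}^{9/2} f(x) dx
where f(x) = \frac{1}{6}
= \frac{3}{8}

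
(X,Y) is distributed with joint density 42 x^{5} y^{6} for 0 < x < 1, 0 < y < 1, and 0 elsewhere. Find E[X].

E[X] = ∫_0^1 ∫_0^1 x × f(x,y) dy dx
= ∫_0^1 ∫_0^1 x × (42 x^{5} y^{6}) dy dx
= \frac{6}{7}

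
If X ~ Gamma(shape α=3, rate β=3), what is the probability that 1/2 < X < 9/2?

P(1/2 < X < 9/2) = ∫_{1/2}^{9/2} f(x) dx
where f(x) = \frac{27 x^{2} e^{- 3 x}}{2}
= \frac{-845 + 29 e^{12}}{8 e^{\frac{27}{2}}}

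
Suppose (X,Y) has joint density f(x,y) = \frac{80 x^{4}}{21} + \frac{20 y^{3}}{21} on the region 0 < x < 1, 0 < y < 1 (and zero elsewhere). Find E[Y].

E[Y] = ∫_0^1 ∫_0^1 y × f(x,y) dx dy
= \frac{4}{7}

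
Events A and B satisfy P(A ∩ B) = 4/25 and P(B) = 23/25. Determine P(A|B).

P(A|B) = P(A ∩ B) / P(B)
= (4/25) / (23/25)
= 4/23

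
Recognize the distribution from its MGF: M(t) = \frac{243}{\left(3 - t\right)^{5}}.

The MGF M(t) = \frac{243}{\left(3 - t\right)^{5}} is the standard form for the Gamma distribution.
Comparing with the known MGF formula identifies: Gamma(shape α=5, rate β=3)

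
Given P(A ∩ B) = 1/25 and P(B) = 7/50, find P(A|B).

P(A|B) = P(A ∩ B) / P(B)
= (1/25) / (7/50)
= 2/7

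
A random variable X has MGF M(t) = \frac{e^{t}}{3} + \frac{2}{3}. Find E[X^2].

To find E[X^2], compute M^(2)(0):
M^(1)(t) = \frac{e^{t}}{3}
M^(2)(t) = \frac{e^{t}}{3}
M^(2)(0) = \frac{1}{3}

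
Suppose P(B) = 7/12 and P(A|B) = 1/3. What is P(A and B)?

By definition, P(A|B) = P(A ∩ B) / P(B)
So P(A ∩ B) = P(A|B) × P(B)
= 1/3 × 7/12
= 7/36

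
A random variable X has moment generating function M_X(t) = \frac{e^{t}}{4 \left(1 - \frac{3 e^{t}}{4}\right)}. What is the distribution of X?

The MGF M(t) = \frac{e^{t}}{4 \left(1 - \frac{3 e^{t}}{4}\right)} is the standard form for the Geometric distribution.
Comparing with the known MGF formula identifies: Geometric(p=1/4), X = trial number of first success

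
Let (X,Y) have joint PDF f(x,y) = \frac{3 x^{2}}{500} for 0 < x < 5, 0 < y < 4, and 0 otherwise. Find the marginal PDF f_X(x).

f_X(x) = ∫_0^4 f(x,y) dy
= ∫_0^4 \frac{3 x^{2}}{500} dy
= \frac{3 x^{2}}{125} for 0 < x < 5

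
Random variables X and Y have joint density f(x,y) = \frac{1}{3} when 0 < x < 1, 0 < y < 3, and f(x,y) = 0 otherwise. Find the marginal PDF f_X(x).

f_X(x) = ∫_0^3 f(x,y) dy
= ∫_0^3 \frac{1}{3} dy
= 1 for 0 < x < 1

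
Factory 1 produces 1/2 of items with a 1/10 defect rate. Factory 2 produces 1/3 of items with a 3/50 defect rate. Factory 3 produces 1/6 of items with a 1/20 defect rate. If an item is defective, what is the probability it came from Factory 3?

Using Bayes' theorem:
P(F1) = 1/2, P(D|F1) = 1/10
P(F2) = 1/3, P(D|F2) = 3/50
P(F3) = 1/6, P(D|F3) = 1/20
P(D) = P(D|F1)P(F1) + P(D|F2)P(F2) + P(D|F3)P(F3)
     = \frac{47}{600}
P(F3|D) = P(D|F3)P(F3) / P(D)
= \frac{5}{47}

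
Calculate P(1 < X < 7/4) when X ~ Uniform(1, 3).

P(1 < X < 7/4) = ∫_{1}^{7/4} f(x) dx
where f(x) = \frac{1}{2}
= \frac{3}{8}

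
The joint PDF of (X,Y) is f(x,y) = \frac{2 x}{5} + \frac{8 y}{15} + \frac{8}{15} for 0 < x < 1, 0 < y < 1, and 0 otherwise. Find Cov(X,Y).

E[XY] = ∫∫ xy × f(x,y) dx dy = \frac{13}{45}
E[X] = \frac{8}{15}
E[Y] = \frac{49}{90}
Cov(X,Y) = E[XY] - E[X]E[Y] = - \frac{1}{675}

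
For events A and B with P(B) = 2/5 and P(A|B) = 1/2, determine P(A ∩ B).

By definition, P(A|B) = P(A ∩ B) / P(B)
So P(A ∩ B) = P(A|B) × P(B)
= 1/2 × 2/5
= 1/5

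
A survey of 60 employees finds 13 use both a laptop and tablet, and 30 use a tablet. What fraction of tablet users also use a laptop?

P(A ∩ B) = 13/60
P(B) = 30/60 = 1/2
P(A|B) = P(A ∩ B) / P(B) = (13/60) / (1/2) = 13/30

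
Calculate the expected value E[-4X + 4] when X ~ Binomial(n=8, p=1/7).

For X ~ Binomial(n=8, p=1/7):
E[X] = \frac{8}{7}
E[-4X + 4] = -4 × E[X] + 4 = - \frac{4}{7}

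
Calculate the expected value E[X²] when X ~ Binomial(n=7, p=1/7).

Using the identity E[X²] = Var(X) + (E[X])²:
E[X] = 1
Var(X) = \frac{6}{7}
E[X²] = \frac{6}{7} + (1)²
= \frac{13}{7}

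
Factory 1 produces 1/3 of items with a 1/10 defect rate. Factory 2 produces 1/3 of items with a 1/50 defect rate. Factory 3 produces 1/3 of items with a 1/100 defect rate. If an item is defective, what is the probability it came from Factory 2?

Using Bayes' theorem:
P(F1) = 1/3, P(D|F1) = 1/10
P(F2) = 1/3, P(D|F2) = 1/50
P(F3) = 1/3, P(D|F3) = 1/100
P(D) = P(D|F1)P(F1) + P(D|F2)P(F2) + P(D|F3)P(F3)
     = \frac{13}{300}
P(F2|D) = P(D|F2)P(F2) / P(D)
= \frac{2}{13}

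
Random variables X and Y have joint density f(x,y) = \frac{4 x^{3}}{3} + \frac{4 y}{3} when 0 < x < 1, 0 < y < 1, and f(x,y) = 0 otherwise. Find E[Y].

E[Y] = ∫_0^1 ∫_0^1 y × f(x,y) dx dy
= \frac{11}{18}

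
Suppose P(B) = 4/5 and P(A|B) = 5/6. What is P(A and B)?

By definition, P(A|B) = P(A ∩ B) / P(B)
So P(A ∩ B) = P(A|B) × P(B)
= 5/6 × 4/5
= 2/3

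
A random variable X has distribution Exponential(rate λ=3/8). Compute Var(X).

For X ~ Exponential(rate λ=3/8):
Var(X) = \frac{64}{9}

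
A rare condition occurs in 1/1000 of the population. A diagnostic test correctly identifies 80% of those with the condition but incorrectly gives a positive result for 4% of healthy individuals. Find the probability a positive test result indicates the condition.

Let D = the rare event, + = positive/flagged.
P(D) = 1/1000
P(+|D) = 80/100 = 4/5
P(+|D') = 4/100 = 1/25
P(+) = P(+|D)P(D) + P(+|D')P(D')
     = \frac{4}{5} × \frac{1}{1000} + \frac{1}{25} × \frac{999}{1000}
     = \frac{1019}{25000}
P(D|+) = P(+|D)P(D)/P(+) = \frac{20}{1019}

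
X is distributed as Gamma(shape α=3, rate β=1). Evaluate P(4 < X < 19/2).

P(4 < X < 19/2) = ∫_{4}^{19/2} f(x) dx
where f(x) = \frac{x^{2} e^{- x}}{2}
= - \frac{445}{8 e^{\frac{19}{2}}} + \frac{13}{e^{4}}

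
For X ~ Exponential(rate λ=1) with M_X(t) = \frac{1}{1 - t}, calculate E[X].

To find E[X], compute M^(1)(0):
M^(1)(t) = \frac{1}{\left(1 - t\right)^{2}}
M^(1)(0) = 1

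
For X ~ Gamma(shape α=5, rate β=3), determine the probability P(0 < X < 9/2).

P(0 < X < 9/2) = ∫_{0}^{9/2} f(x) dx
where f(x) = \frac{81 x^{4} e^{- 3 x}}{8}
= 1 - \frac{243155}{128 e^{\frac{27}{2}}}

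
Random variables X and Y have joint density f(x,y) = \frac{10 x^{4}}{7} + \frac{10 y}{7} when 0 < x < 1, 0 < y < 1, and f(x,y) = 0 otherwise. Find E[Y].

E[Y] = ∫_0^1 ∫_0^1 y × f(x,y) dx dy
= \frac{13}{21}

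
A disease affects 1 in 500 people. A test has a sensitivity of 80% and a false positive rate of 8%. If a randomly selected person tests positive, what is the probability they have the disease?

Let D = the rare event, + = positive/flagged.
P(D) = 1/500
P(+|D) = 80/100 = 4/5
P(+|D') = 8/100 = 2/25
P(+) = P(+|D)P(D) + P(+|D')P(D')
     = \frac{4}{5} × \frac{1}{500} + \frac{2}{25} × \frac{499}{500}
     = \frac{509}{6250}
P(D|+) = P(+|D)P(D)/P(+) = \frac{10}{509}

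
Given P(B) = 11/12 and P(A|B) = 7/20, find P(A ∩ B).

By definition, P(A|B) = P(A ∩ B) / P(B)
So P(A ∩ B) = P(A|B) × P(B)
= 7/20 × 11/12
= 77/240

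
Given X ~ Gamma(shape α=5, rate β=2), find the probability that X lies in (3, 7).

P(3 < X < 7) = ∫_{3}^{7} f(x) dx
where f(x) = \frac{4 x^{4} e^{- 2 x}}{3}
= \frac{-2171 + 115 e^{8}}{e^{14}}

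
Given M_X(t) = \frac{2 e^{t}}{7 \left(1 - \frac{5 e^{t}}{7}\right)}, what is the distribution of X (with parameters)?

The MGF M(t) = \frac{2 e^{t}}{7 \left(1 - \frac{5 e^{t}}{7}\right)} is the standard form for the Geometric distribution.
Comparing with the known MGF formula identifies: Geometric(p=2/7), X = trial number of first success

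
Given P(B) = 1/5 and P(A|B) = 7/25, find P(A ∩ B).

By definition, P(A|B) = P(A ∩ B) / P(B)
So P(A ∩ B) = P(A|B) × P(B)
= 7/25 × 1/5
= 7/125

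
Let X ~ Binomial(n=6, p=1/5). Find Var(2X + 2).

For X ~ Binomial(n=6, p=1/5):
Var(X) = \frac{24}{25}
Var(2X + 2) = (2)² × Var(X) = 4 × \frac{24}{25} = \frac{96}{25}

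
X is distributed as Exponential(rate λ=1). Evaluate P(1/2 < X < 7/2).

P(1/2 < X < 7/2) = ∫_{1/2}^{7/2} f(x) dx
where f(x) = e^{- x}
= - \frac{1 - e^{3}}{e^{\frac{7}{2}}}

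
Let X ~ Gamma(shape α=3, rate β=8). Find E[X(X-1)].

E[X(X-1)] = E[X² - X] = E[X²] - E[X]
E[X] = \frac{3}{8}
E[X²] = Var(X) + (E[X])² = \frac{3}{64} + (\frac{3}{8})² = \frac{3}{16}
E[X(X-1)] = \frac{3}{16} - \frac{3}{8} = - \frac{3}{16}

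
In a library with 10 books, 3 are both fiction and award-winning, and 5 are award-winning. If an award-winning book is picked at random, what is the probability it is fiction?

P(A ∩ B) = 3/10
P(B) = 5/10 = 1/2
P(A|B) = P(A ∩ B) / P(B) = (3/10) / (1/2) = 3/5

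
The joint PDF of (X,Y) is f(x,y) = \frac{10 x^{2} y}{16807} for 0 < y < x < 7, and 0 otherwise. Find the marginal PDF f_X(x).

f_X(x) = ∫_0^x \frac{10 x^{2} y}{16807} dy = \frac{5 x^{4}}{16807}
for 0 < x < 7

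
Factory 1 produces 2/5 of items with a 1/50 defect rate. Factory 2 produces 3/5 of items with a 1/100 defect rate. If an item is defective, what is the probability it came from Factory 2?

Using Bayes' theorem:
P(F1) = 2/5, P(D|F1) = 1/50
P(F2) = 3/5, P(D|F2) = 1/100
P(D) = P(D|F1)P(F1) + P(D|F2)P(F2)
     = \frac{7}{500}
P(F2|D) = P(D|F2)P(F2) / P(D)
= \frac{3}{7}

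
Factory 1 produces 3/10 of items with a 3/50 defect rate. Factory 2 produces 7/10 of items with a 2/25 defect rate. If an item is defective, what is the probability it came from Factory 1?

Using Bayes' theorem:
P(F1) = 3/10, P(D|F1) = 3/50
P(F2) = 7/10, P(D|F2) = 2/25
P(D) = P(D|F1)P(F1) + P(D|F2)P(F2)
     = \frac{37}{500}
P(F1|D) = P(D|F1)P(F1) / P(D)
= \frac{9}{37}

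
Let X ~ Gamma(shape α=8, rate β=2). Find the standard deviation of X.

For X ~ Gamma(shape α=8, rate β=2):
Var(X) = 2
SD(X) = √(Var(X)) = √(2) = \sqrt{2}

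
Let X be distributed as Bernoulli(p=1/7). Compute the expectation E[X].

For X ~ Bernoulli(p=1/7), the expected value is:
E[X] = \frac{1}{7}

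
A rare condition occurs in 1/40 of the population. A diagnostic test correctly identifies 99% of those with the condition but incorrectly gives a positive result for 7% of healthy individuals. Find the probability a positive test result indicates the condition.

Let D = the rare event, + = positive/flagged.
P(D) = 1/40
P(+|D) = 99/100
P(+|D') = 7/100
P(+) = P(+|D)P(D) + P(+|D')P(D')
     = \frac{99}{100} × \frac{1}{40} + \frac{7}{100} × \frac{39}{40}
     = \frac{93}{1000}
P(D|+) = P(+|D)P(D)/P(+) = \frac{33}{124}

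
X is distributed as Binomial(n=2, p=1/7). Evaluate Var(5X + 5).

For X ~ Binomial(n=2, p=1/7):
Var(X) = \frac{12}{49}
Var(5X + 5) = (5)² × Var(X) = 25 × \frac{12}{49} = \frac{300}{49}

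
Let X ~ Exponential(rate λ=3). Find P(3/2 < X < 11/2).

P(3/2 < X < 11/2) = ∫_{3/2}^{11/2} f(x) dx
where f(x) = 3 e^{- 3 x}
= - \frac{1 - e^{12}}{e^{\frac{33}{2}}}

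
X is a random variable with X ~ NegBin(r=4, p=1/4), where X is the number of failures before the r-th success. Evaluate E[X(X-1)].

E[X(X-1)] = E[X² - X] = E[X²] - E[X]
E[X] = 12
E[X²] = Var(X) + (E[X])² = 48 + (12)² = 192
E[X(X-1)] = 192 - 12 = 180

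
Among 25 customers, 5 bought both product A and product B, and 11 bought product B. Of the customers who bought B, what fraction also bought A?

P(A ∩ B) = 5/25 = 1/5
P(B) = 11/25
P(A|B) = P(A ∩ B) / P(B) = (1/5) / (11/25) = 5/11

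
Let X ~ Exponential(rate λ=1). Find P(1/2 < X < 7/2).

P(1/2 < X < 7/2) = ∫_{1/2}^{7/2} f(x) dx
where f(x) = e^{- x}
= - \frac{1 - e^{3}}{e^{\frac{7}{2}}}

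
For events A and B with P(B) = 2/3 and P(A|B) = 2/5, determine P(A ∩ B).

By definition, P(A|B) = P(A ∩ B) / P(B)
So P(A ∩ B) = P(A|B) × P(B)
= 2/5 × 2/3
= 4/15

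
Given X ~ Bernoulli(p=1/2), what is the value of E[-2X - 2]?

For X ~ Bernoulli(p=1/2):
E[X] = \frac{1}{2}
E[-2X - 2] = -2 × E[X] - 2 = -3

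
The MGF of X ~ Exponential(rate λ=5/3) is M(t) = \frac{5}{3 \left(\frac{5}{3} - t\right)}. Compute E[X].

To find E[X], compute M^(1)(0):
M^(1)(t) = \frac{5}{3 \left(\frac{5}{3} - t\right)^{2}}
M^(1)(0) = \frac{3}{5}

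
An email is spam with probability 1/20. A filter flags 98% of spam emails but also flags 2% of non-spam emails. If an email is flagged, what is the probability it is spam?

Let D = the rare event, + = positive/flagged.
P(D) = 1/20
P(+|D) = 98/100 = 49/50
P(+|D') = 2/100 = 1/50
P(+) = P(+|D)P(D) + P(+|D')P(D')
     = \frac{49}{50} × \frac{1}{20} + \frac{1}{50} × \frac{19}{20}
     = \frac{17}{250}
P(D|+) = P(+|D)P(D)/P(+) = \frac{49}{68}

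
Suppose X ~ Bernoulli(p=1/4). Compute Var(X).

For X ~ Bernoulli(p=1/4):
Var(X) = \frac{3}{16}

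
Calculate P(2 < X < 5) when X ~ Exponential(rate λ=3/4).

P(2 < X < 5) = ∫_{2}^{5} f(x) dx
where f(x) = \frac{3 e^{- \frac{3 x}{4}}}{4}
= - \frac{1}{e^{\frac{15}{4}}} + e^{- \frac{3}{2}}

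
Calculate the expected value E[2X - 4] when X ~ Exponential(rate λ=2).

For X ~ Exponential(rate λ=2):
E[X] = \frac{1}{2}
E[2X - 4] = 2 × E[X] - 4 = -3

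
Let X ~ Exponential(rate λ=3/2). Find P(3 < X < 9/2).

P(3 < X < 9/2) = ∫_{3}^{9/2} f(x) dx
where f(x) = \frac{3 e^{- \frac{3 x}{2}}}{2}
= - \frac{1}{e^{\frac{27}{4}}} + e^{- \frac{9}{2}}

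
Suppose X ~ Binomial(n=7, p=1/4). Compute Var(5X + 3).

For X ~ Binomial(n=7, p=1/4):
Var(X) = \frac{21}{16}
Var(5X + 3) = (5)² × Var(X) = 25 × \frac{21}{16} = \frac{525}{16}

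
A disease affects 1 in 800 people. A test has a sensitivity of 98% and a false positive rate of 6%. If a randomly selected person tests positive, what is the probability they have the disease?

Let D = the rare event, + = positive/flagged.
P(D) = 1/800
P(+|D) = 98/100 = 49/50
P(+|D') = 6/100 = 3/50
P(+) = P(+|D)P(D) + P(+|D')P(D')
     = \frac{49}{50} × \frac{1}{800} + \frac{3}{50} × \frac{799}{800}
     = \frac{1223}{20000}
P(D|+) = P(+|D)P(D)/P(+) = \frac{49}{2446}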